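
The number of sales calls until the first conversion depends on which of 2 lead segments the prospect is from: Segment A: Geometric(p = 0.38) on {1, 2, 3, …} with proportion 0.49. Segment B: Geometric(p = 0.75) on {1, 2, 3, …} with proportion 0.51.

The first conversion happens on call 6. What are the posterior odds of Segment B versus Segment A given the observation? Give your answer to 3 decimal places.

Only the two components matter; the odds are (w_i f_i(x)) / (w_j f_j(x)).
Geometric probabilities:
  f_A = 0.38·(1−0.38)^5 = 0.38·0.0916133 = 0.034813
  f_B = 0.75·(1−0.75)^5 = 0.75·0.000976562 = 0.000732422
Odds = (0.51/0.49) × (0.000732422/0.034813) = 1.04082 × 0.0210387 ≈ 0.022

0.022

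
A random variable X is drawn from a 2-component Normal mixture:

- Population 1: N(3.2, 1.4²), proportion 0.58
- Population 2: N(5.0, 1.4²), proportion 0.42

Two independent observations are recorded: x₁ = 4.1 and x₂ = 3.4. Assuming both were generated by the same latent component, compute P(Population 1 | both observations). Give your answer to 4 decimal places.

0.7242

Posterior ∝ prior × likelihood, so P(k | x) ∝ π_k f_k(x); normalise over all components.
Since both observations come from the same component, the likelihood for component k is f_k(x₁)·f_k(x₂).
  f_1 = [(1/(1.4·√(2π)))·exp(−(4.1−3.2)²/(2·1.4²)) = 0.284959·exp(-0.20663) = 0.231762] × [0.282066] = 0.0653722
  f_2 = [(1/(1.4·√(2π)))·exp(−(4.1−5.0)²/(2·1.4²)) = 0.284959·exp(-0.20663) = 0.231762] × [0.148307] = 0.0343719
Multiply by the mixture weights:
  π_1·f_1 = 0.58 × 0.0653722 = 0.0379159
  π_2·f_2 = 0.42 × 0.0343719 = 0.0144362
Normaliser: 0.0379159 + 0.0144362 = 0.0523521
P(Population 1 | x₁,x₂) ≈ 0.7242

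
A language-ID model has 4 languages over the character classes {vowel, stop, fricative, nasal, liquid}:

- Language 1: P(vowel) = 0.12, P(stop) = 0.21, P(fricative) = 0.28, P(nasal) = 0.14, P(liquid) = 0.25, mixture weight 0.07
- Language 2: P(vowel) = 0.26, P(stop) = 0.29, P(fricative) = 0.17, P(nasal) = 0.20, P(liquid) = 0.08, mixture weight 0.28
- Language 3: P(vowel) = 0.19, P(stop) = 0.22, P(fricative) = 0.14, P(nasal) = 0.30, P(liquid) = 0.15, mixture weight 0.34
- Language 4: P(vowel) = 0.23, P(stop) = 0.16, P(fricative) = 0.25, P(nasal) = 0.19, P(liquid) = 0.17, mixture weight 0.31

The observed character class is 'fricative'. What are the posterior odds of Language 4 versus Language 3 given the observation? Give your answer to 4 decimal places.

1.6282

The posterior odds equal the prior odds times the likelihood ratio: (π_i/π_j)·(f_i(x)/f_j(x)).
Component likelihoods at x = 'fricative':
  p_1 = 0.28
  p_2 = 0.17
  p_3 = 0.14
  p_4 = 0.25
0.0775 / 0.0476 ≈ 1.6282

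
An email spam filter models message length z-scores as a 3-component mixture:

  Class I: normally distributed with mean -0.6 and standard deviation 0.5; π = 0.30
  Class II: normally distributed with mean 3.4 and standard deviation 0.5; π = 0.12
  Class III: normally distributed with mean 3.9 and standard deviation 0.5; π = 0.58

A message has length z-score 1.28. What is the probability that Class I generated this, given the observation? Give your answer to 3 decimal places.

0.942

Apply Bayes' rule: the posterior for each component is proportional to its prior times its likelihood at x.
Evaluate each component's likelihood at the observed value:
  p_I = 0.000679202
  p_II = 9.95758e-05
  p_III = 8.70158e-07
Multiply by the mixture weights:
  w_I·p_I = 0.30 × 0.000679202 = 0.000203761
  w_II·p_II = 0.12 × 9.95758e-05 = 1.19491e-05
  w_III·p_III = 0.58 × 8.70158e-07 = 5.04691e-07
Denominator: 0.000203761 + 1.19491e-05 + 5.04691e-07 = 0.000216215
So the posterior for Class I is 0.000203761 / 0.000216215 ≈ 0.942.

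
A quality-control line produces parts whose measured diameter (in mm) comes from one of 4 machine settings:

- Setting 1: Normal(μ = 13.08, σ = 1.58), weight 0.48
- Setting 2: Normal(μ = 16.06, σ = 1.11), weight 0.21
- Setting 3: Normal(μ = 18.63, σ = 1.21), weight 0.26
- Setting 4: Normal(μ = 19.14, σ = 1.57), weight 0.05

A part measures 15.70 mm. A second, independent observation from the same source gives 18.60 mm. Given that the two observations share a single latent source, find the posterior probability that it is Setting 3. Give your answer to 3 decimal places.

0.410

Posterior ∝ prior × likelihood, so P(k | x) ∝ w_k f_k(x); normalise over all components.
Since both observations come from the same component, the likelihood for component k is f_k(x₁)·f_k(x₂).
  f_1 = [0.0638497] × [0.000564691] = 3.60554e-05
  f_2 = [0.340994] × [0.0262148] = 0.00893909
  f_3 = [0.0175736] × [0.329603] = 0.0057923
  f_4 = [0.023042] × [0.239509] = 0.00551877
Unnormalised posteriors:
  w_1·f_1 = 0.48 × 3.60554e-05 = 1.73066e-05
  w_2·f_2 = 0.21 × 0.00893909 = 0.00187721
  w_3·f_3 = 0.26 × 0.0057923 = 0.001506
  w_4·f_4 = 0.05 × 0.00551877 = 0.000275938
Marginal: 1.73066e-05 + 0.00187721 + 0.001506 + 0.000275938 = 0.00367645
So the posterior for Setting 3 is 0.001506 / 0.00367645 ≈ 0.410.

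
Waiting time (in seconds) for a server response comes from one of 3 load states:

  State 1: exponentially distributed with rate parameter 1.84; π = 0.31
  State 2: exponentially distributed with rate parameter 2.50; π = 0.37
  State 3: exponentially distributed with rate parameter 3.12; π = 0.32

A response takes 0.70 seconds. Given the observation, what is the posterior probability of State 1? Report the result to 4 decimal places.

0.3655

By Bayes' theorem, P(k | x) = P(Z=k) f_k(x) / Σ_j P(Z=j) f_j(x).
Evaluate each component's likelihood at the observed value:
  p_1 = 0.507512
  p_2 = 0.434435
  p_3 = 0.351282
Prior × likelihood for each component:
  P(Z=1)·p_1 = 0.31 × 0.507512 = 0.157329
  P(Z=2)·p_2 = 0.37 × 0.434435 = 0.160741
  P(Z=3)·p_3 = 0.32 × 0.351282 = 0.11241
Marginal: 0.157329 + 0.160741 + 0.11241 = 0.43048
Responsibility of State 1: 0.157329 / 0.43048 ≈ 0.3655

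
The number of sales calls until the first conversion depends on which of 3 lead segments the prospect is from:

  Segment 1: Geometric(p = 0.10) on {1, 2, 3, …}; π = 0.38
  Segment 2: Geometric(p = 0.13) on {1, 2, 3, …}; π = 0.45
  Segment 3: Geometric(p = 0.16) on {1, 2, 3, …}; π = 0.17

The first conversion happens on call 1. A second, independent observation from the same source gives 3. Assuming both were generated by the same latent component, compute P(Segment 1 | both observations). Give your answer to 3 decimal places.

0.259

The responsibility of component k is P(Z=k) f_k(x) divided by Σ_j P(Z=j) f_j(x).
Since both observations come from the same component, the likelihood for component k is f_k(x₁)·f_k(x₂).
  f_1 = [0.1] × [0.081] = 0.0081
  f_2 = [0.13] × [0.098397] = 0.0127916
  f_3 = [0.16] × [0.112896] = 0.0180634
Prior × likelihood for each component:
  P(Z=1)·f_1 = 0.38 × 0.0081 = 0.003078
  P(Z=2)·f_2 = 0.45 × 0.0127916 = 0.00575622
  P(Z=3)·f_3 = 0.17 × 0.0180634 = 0.00307077
Marginal: 0.003078 + 0.00575622 + 0.00307077 = 0.011905
P(Segment 1 | x) = 0.003078 / 0.011905 ≈ 0.259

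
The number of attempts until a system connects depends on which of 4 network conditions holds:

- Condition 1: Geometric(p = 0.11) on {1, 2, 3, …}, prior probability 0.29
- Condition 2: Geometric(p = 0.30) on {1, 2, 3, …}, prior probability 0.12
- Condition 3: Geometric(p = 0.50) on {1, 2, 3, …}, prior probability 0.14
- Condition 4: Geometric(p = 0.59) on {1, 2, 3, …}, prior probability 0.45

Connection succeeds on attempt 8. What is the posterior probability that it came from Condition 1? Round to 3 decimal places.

By Bayes' theorem, P(k | x) = w_k f_k(x) / Σ_j w_j f_j(x).
Evaluate each component's likelihood at the observed value:
  f_1 = 0.0486545
  f_2 = 0.0247063
  f_3 = 0.00390625
  f_4 = 0.00114905
Multiply by the mixture weights:
  w_1·f_1 = 0.29 × 0.0486545 = 0.0141098
  w_2·f_2 = 0.12 × 0.0247063 = 0.00296475
  w_3·f_3 = 0.14 × 0.00390625 = 0.000546875
  w_4·f_4 = 0.45 × 0.00114905 = 0.000517073
Evidence: 0.0141098 + 0.00296475 + 0.000546875 + 0.000517073 = 0.0181385
P(Condition 1 | 8) = 0.0141098 / 0.0181385 ≈ 0.778

0.778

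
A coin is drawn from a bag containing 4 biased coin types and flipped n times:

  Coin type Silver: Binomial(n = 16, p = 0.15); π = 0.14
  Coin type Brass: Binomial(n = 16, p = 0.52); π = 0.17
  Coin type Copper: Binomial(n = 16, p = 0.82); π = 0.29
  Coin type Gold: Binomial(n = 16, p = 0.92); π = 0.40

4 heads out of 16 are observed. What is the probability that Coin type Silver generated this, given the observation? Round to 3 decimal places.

0.844

Posterior ∝ prior × likelihood, so P(k | x) ∝ π_k f_k(x); normalise over all components.
Evaluate each component's likelihood at the observed value:
  L_Silver = C(16,4)·0.15^4·0.85^12 = 1820·0.00050625·0.142242 = 0.131058
  L_Brass = C(16,4)·0.52^4·0.48^12 = 1820·0.0731162·0.000149587 = 0.0199058
  L_Copper = C(16,4)·0.82^4·0.18^12 = 1820·0.452122·1.15683e-09 = 9.51912e-07
  L_Gold = C(16,4)·0.92^4·0.08^12 = 1820·0.716393·6.87195e-14 = 8.95989e-11
Multiply by the mixture weights:
  π_Silver·L_Silver = 0.14 × 0.131058 = 0.0183481
  π_Brass·L_Brass = 0.17 × 0.0199058 = 0.00338399
  π_Copper·L_Copper = 0.29 × 9.51912e-07 = 2.76055e-07
  π_Gold·L_Gold = 0.40 × 8.95989e-11 = 3.58395e-11
Marginal: 0.0183481 + 0.00338399 + 2.76055e-07 + 3.58395e-11 = 0.0217324
So the posterior for Coin type Silver is 0.0183481 / 0.0217324 ≈ 0.844.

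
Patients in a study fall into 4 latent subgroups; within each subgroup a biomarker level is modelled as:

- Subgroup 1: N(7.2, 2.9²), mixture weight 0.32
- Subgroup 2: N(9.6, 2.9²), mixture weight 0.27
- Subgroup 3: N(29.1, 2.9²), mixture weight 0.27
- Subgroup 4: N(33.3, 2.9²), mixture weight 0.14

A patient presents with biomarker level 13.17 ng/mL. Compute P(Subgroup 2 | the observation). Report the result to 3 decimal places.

0.767

Apply Bayes' rule: the posterior for each component is proportional to its prior times its likelihood at x.
Evaluate each component's likelihood at the observed value:
  f_1 = (1/(2.9·√(2π)))·exp(−(13.17−7.2)²/(2·2.9²)) = 0.137566·exp(-2.11896) = 0.0165295
  f_2 = (1/(2.9·√(2π)))·exp(−(13.17−9.6)²/(2·2.9²)) = 0.137566·exp(-0.75772) = 0.0644818
  f_3 = (1/(2.9·√(2π)))·exp(−(13.17−29.1)²/(2·2.9²)) = 0.137566·exp(-15.08709) = 3.85719e-08
  f_4 = (1/(2.9·√(2π)))·exp(−(13.17−33.3)²/(2·2.9²)) = 0.137566·exp(-24.09137) = 4.73982e-12
Unnormalised posteriors:
  π_1·f_1 = 0.32 × 0.0165295 = 0.00528944
  π_2·f_2 = 0.27 × 0.0644818 = 0.0174101
  π_3·f_3 = 0.27 × 3.85719e-08 = 1.04144e-08
  π_4·f_4 = 0.14 × 4.73982e-12 = 6.63574e-13
Sum: 0.00528944 + 0.0174101 + 1.04144e-08 + 6.63574e-13 = 0.0226995
P(Subgroup 2 | data) = 0.0174101 / 0.0226995 ≈ 0.767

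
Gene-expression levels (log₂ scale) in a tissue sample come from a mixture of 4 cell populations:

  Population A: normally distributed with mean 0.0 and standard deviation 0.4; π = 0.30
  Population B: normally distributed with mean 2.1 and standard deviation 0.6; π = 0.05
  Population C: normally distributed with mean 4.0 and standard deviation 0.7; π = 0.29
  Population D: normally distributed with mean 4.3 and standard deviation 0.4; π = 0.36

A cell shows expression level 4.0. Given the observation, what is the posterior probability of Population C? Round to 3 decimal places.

0.379

Posterior ∝ prior × likelihood, so P(k | x) ∝ w_k f_k(x); normalise over all components.
Normal densities:
  L_A = 1.92365e-22
  L_B = 0.00441829
  L_C = 0.569918
  L_D = 0.752844
Prior × likelihood for each component:
  w_A·L_A = 0.30 × 1.92365e-22 = 5.77095e-23
  w_B·L_B = 0.05 × 0.00441829 = 0.000220915
  w_C·L_C = 0.29 × 0.569918 = 0.165276
  w_D·L_D = 0.36 × 0.752844 = 0.271024
Normaliser: 5.77095e-23 + 0.000220915 + 0.165276 + 0.271024 = 0.436521
P(Population C | 4.0) ≈ 0.379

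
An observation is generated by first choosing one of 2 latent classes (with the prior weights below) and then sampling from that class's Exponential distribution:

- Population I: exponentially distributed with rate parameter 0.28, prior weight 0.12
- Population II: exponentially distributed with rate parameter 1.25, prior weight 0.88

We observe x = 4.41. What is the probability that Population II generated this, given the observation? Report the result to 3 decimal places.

P(component k | x) = π_k·f_k(x) / marginal(x), where marginal(x) = Σ_j π_j·f_j(x).
Evaluate each component's likelihood at the observed value:
  f_I = 0.08145
  f_II = 0.00504501
Unnormalised posteriors:
  π_I·f_I = 0.12 × 0.08145 = 0.009774
  π_II·f_II = 0.88 × 0.00504501 = 0.00443961
Normaliser: 0.009774 + 0.00443961 = 0.0142136
P(Population II | 4.41) = 0.00443961 / 0.0142136 ≈ 0.312

0.312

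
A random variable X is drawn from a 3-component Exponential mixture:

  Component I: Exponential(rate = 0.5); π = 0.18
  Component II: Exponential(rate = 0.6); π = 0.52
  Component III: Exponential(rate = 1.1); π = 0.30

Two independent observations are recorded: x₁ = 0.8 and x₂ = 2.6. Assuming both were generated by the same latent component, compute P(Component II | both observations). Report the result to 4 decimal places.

P(component k | x) = π_k·f_k(x) / marginal(x), where marginal(x) = Σ_j π_j·f_j(x).
Since both observations come from the same component, the likelihood for component k is f_k(x₁)·f_k(x₂).
  L_I = [0.33516] × [0.136266] = 0.0456709
  L_II = [0.37127] × [0.126082] = 0.0468103
  L_III = [0.456261] × [0.0629956] = 0.0287425
Unnormalised posteriors:
  π_I·L_I = 0.18 × 0.0456709 = 0.00822076
  π_II·L_II = 0.52 × 0.0468103 = 0.0243414
  π_III·L_III = 0.30 × 0.0287425 = 0.00862274
Denominator: 0.00822076 + 0.0243414 + 0.00862274 = 0.0411849
P(Component II | x₁, x₂) = 0.0243414 / 0.0411849 ≈ 0.5910

0.5910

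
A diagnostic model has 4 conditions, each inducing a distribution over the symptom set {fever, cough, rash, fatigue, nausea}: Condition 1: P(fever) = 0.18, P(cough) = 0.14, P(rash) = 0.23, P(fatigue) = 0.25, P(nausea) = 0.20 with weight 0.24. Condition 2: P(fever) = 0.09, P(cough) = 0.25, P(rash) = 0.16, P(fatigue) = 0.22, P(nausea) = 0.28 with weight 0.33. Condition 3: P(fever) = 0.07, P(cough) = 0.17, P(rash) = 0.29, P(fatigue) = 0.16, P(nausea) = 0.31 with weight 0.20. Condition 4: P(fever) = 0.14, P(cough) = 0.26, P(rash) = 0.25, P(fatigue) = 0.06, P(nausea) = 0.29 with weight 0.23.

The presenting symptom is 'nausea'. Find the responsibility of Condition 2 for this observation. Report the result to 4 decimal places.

0.3434

P(component k | x) = π_k·f_k(x) / marginal(x), where marginal(x) = Σ_j π_j·f_j(x).
Component likelihoods at x = 'nausea':
  p_1 = 0.2
  p_2 = 0.28
  p_3 = 0.31
  p_4 = 0.29
Multiply by the mixture weights:
  π_1·p_1 = 0.24 × 0.2 = 0.048
  π_2·p_2 = 0.33 × 0.28 = 0.0924
  π_3·p_3 = 0.20 × 0.31 = 0.062
  π_4·p_4 = 0.23 × 0.29 = 0.0667
Denominator: 0.048 + 0.0924 + 0.062 + 0.0667 = 0.2691
Responsibility of Condition 2: 0.0924 / 0.2691 ≈ 0.3434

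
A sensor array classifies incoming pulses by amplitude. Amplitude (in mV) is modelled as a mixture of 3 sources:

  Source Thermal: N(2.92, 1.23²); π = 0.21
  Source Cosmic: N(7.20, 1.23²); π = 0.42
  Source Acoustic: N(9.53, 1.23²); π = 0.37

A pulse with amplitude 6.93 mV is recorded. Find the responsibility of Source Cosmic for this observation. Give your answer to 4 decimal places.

0.9098

Posterior ∝ prior × likelihood, so P(k | x) ∝ w_k f_k(x); normalise over all components.
Normal densities:
  L_Thermal = 0.00159596
  L_Cosmic = 0.316622
  L_Acoustic = 0.0347327
Prior × likelihood for each component:
  w_Thermal·L_Thermal = 0.21 × 0.00159596 = 0.000335151
  w_Cosmic·L_Cosmic = 0.42 × 0.316622 = 0.132981
  w_Acoustic·L_Acoustic = 0.37 × 0.0347327 = 0.0128511
Evidence: 0.000335151 + 0.132981 + 0.0128511 = 0.146168
Responsibility of Source Cosmic: 0.132981 / 0.146168 ≈ 0.9098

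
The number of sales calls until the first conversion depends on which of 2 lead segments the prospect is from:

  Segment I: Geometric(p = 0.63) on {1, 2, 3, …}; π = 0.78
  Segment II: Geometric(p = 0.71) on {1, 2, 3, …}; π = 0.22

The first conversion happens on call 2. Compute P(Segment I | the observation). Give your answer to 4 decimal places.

0.8006

Posterior ∝ prior × likelihood, so P(k | x) ∝ π_k f_k(x); normalise over all components.
Evaluate each component's likelihood at the observed value:
  f_I = 0.2331
  f_II = 0.2059
Multiply by the mixture weights:
  π_I·f_I = 0.78 × 0.2331 = 0.181818
  π_II·f_II = 0.22 × 0.2059 = 0.045298
Marginal: 0.181818 + 0.045298 = 0.227116
P(Segment I | x) = 0.181818 / 0.227116 ≈ 0.8006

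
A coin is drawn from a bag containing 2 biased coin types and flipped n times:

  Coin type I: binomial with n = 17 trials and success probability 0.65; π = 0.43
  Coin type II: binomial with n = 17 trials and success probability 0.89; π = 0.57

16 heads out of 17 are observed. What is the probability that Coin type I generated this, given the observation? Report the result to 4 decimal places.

0.0155

The responsibility of component k is P(Z=k) f_k(x) divided by Σ_j P(Z=j) f_j(x).
Binomial probabilities:
  L_I = 0.0060413
  L_II = 0.289789
Weight by the priors:
  P(Z=I)·L_I = 0.43 × 0.0060413 = 0.00259776
  P(Z=II)·L_II = 0.57 × 0.289789 = 0.16518
Sum: 0.00259776 + 0.16518 = 0.167777
So the posterior for Coin type I is 0.00259776 / 0.167777 ≈ 0.0155.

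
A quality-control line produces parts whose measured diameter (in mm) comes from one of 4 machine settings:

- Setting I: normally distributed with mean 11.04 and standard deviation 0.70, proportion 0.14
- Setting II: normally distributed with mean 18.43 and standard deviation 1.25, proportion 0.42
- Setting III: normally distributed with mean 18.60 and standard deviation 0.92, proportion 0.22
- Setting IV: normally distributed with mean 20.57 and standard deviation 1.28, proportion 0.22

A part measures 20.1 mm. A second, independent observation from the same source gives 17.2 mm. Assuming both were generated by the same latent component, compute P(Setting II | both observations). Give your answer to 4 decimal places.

0.7266

P(component k | x) = π_k·f_k(x) / marginal(x), where marginal(x) = Σ_j π_j·f_j(x).
Since both observations come from the same component, the likelihood for component k is f_k(x₁)·f_k(x₂).
  p_I = [(1/(0.70·√(2π)))·exp(−(20.1−11.04)²/(2·0.70²)) = 0.569918·exp(-83.75878) = 2.39794e-37] × [8.70823e-18] = 2.08818e-54
  p_II = [(1/(1.25·√(2π)))·exp(−(20.1−18.43)²/(2·1.25²)) = 0.319154·exp(-0.89245) = 0.130742] × [0.196674] = 0.0257135
  p_III = [(1/(0.92·√(2π)))·exp(−(20.1−18.60)²/(2·0.92²)) = 0.433633·exp(-1.32916) = 0.114783] × [0.136231] = 0.015637
  p_IV = [(1/(1.28·√(2π)))·exp(−(20.1−20.57)²/(2·1.28²)) = 0.311674·exp(-0.06741) = 0.291355] × [0.00973868] = 0.00283742
Multiply by the mixture weights:
  π_I·p_I = 0.14 × 2.08818e-54 = 2.92345e-55
  π_II·p_II = 0.42 × 0.0257135 = 0.0107997
  π_III·p_III = 0.22 × 0.015637 = 0.00344013
  π_IV·p_IV = 0.22 × 0.00283742 = 0.000624232
Denominator: 2.92345e-55 + 0.0107997 + 0.00344013 + 0.000624232 = 0.014864
P(Setting II | x) = 0.0107997 / 0.014864 ≈ 0.7266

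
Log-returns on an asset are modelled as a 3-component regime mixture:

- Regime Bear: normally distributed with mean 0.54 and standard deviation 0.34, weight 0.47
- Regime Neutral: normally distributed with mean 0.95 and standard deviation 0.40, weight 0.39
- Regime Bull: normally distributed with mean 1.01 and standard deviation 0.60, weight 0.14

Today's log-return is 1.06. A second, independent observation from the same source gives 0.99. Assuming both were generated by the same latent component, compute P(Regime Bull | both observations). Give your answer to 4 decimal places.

0.1192

Posterior ∝ prior × likelihood, so P(k | x) ∝ P(Z=k) f_k(x); normalise over all components.
Since both observations come from the same component, the likelihood for component k is f_k(x₁)·f_k(x₂).
  f_Bear = [0.364336] × [0.488706] = 0.178053
  f_Neutral = [0.960347] × [0.992381] = 0.953031
  f_Bull = [0.662599] × [0.664535] = 0.44032
Prior × likelihood for each component:
  P(Z=Bear)·f_Bear = 0.47 × 0.178053 = 0.083685
  P(Z=Neutral)·f_Neutral = 0.39 × 0.953031 = 0.371682
  P(Z=Bull)·f_Bull = 0.14 × 0.44032 = 0.0616448
Sum: 0.083685 + 0.371682 + 0.0616448 = 0.517012
Responsibility of Regime Bull: 0.0616448 / 0.517012 ≈ 0.1192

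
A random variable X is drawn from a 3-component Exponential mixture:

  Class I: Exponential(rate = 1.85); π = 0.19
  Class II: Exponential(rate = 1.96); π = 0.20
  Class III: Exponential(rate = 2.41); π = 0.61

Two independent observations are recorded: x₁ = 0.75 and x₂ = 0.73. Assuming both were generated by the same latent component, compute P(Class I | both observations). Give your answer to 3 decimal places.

Posterior ∝ prior × likelihood, so P(k | x) ∝ w_k f_k(x); normalise over all components.
Since both observations come from the same component, the likelihood for component k is f_k(x₁)·f_k(x₂).
  p_I = [0.461943] × [0.479355] = 0.221434
  p_II = [0.450654] × [0.46867] = 0.211208
  p_III = [0.395394] × [0.414918] = 0.164056
Unnormalised posteriors:
  w_I·p_I = 0.19 × 0.221434 = 0.0420725
  w_II·p_II = 0.20 × 0.211208 = 0.0422416
  w_III·p_III = 0.61 × 0.164056 = 0.100074
Normaliser: 0.0420725 + 0.0422416 + 0.100074 = 0.184388
So the posterior for Class I is 0.0420725 / 0.184388 ≈ 0.228.

0.228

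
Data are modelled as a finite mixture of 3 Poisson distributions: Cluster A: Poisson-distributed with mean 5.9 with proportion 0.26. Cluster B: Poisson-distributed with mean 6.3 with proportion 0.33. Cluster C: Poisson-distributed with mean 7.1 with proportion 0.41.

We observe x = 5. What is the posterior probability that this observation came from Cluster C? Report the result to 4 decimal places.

0.3547

The responsibility of component k is π_k f_k(x) divided by Σ_j π_j f_j(x).
Poisson probabilities:
  p_A = 0.163208
  p_B = 0.151868
  p_C = 0.124057
Prior × likelihood for each component:
  π_A·p_A = 0.26 × 0.163208 = 0.0424341
  π_B·p_B = 0.33 × 0.151868 = 0.0501164
  π_C·p_C = 0.41 × 0.124057 = 0.0508632
Marginal: 0.0424341 + 0.0501164 + 0.0508632 = 0.143414
P(Cluster C | data) ≈ 0.3547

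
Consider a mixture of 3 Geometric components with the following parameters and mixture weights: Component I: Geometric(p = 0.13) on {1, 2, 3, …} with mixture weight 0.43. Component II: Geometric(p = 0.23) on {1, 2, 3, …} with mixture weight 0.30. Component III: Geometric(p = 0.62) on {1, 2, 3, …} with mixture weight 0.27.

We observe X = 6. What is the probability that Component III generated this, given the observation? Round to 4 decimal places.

The responsibility of component k is π_k f_k(x) divided by Σ_j π_j f_j(x).
Geometric probabilities:
  f_I = 0.0647947
  f_II = 0.062256
  f_III = 0.00491258
Weight by the priors:
  π_I·f_I = 0.43 × 0.0647947 = 0.0278617
  π_II·f_II = 0.30 × 0.062256 = 0.0186768
  π_III·f_III = 0.27 × 0.00491258 = 0.0013264
Sum: 0.0278617 + 0.0186768 + 0.0013264 = 0.0478649
P(Component III | the observation) ≈ 0.0277

0.0277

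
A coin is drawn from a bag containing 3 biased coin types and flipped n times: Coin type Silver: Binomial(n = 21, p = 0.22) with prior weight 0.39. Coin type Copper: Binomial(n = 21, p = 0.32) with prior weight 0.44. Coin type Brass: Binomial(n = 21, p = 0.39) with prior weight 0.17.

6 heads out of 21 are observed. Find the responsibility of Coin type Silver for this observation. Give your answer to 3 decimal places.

0.370

The responsibility of component k is π_k f_k(x) divided by Σ_j π_j f_j(x).
Binomial probabilities:
  L_Silver = C(21,6)·0.22^6·0.78^15 = 54264·0.00011338·0.0240668 = 0.14807
  L_Copper = C(21,6)·0.32^6·0.68^15 = 54264·0.00107374·0.0030735 = 0.179079
  L_Brass = C(21,6)·0.39^6·0.61^15 = 54264·0.00351874·0.000602487 = 0.115039
Unnormalised posteriors:
  π_Silver·L_Silver = 0.39 × 0.14807 = 0.0577473
  π_Copper·L_Copper = 0.44 × 0.179079 = 0.0787949
  π_Brass·L_Brass = 0.17 × 0.115039 = 0.0195567
Normaliser: 0.0577473 + 0.0787949 + 0.0195567 = 0.156099
P(Coin type Silver | x) = 0.0577473 / 0.156099 ≈ 0.370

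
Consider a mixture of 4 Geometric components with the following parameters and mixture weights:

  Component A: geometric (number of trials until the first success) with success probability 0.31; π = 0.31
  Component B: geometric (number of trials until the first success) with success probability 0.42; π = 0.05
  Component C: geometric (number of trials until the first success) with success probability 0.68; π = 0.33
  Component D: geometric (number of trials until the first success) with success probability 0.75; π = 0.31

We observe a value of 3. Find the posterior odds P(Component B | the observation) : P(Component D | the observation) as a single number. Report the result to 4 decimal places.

Since P(k|x) ∝ π_k f_k(x), the posterior odds are π_i f_i(x) / (π_j f_j(x)).
Component likelihoods at x = 3:
  L_A = 0.147591
  L_B = 0.141288
  L_C = 0.069632
  L_D = 0.046875
Odds = (0.05/0.31) × (0.141288/0.046875) = 0.16129 × 3.01414 ≈ 0.4862

0.4862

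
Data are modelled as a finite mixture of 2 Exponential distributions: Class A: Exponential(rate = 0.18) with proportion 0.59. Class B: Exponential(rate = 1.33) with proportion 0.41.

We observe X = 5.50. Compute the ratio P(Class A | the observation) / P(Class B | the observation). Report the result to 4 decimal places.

108.7431

The posterior odds equal the prior odds times the likelihood ratio: (w_i/w_j)·(f_i(x)/f_j(x)).
Component likelihoods at x = 5.50:
  f_A = 0.18·e^(−0.18·5.50) = 0.18·e^(−0.9900) = 0.0668838
  f_B = 1.33·e^(−1.33·5.50) = 1.33·e^(−7.3150) = 0.00088509
0.0394614 / 0.000362887 ≈ 108.7431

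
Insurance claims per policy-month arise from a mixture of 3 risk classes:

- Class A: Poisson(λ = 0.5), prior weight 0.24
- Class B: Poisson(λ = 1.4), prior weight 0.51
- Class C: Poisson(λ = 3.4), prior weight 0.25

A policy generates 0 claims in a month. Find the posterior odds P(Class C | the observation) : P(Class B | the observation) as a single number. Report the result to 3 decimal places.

Only the two components matter; the odds are (w_i f_i(x)) / (w_j f_j(x)).
Evaluate each component's likelihood at the observed value:
  f_A = 0.606531
  f_B = 0.246597
  f_C = 0.0333733
Odds = (0.25/0.51) × (0.0333733/0.246597) = 0.490196 × 0.135335 ≈ 0.066

0.066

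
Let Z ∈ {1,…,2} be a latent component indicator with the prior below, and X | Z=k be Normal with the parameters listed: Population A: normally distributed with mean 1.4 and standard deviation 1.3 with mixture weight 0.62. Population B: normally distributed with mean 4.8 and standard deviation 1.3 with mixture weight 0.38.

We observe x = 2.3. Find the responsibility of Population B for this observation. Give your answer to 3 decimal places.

0.109

By Bayes' theorem, P(k | x) = π_k f_k(x) / Σ_j π_j f_j(x).
Component likelihoods at x = 2.3:
  f_A = 0.241485
  f_B = 0.0482956
Prior × likelihood for each component:
  π_A·f_A = 0.62 × 0.241485 = 0.149721
  π_B·f_B = 0.38 × 0.0482956 = 0.0183523
Marginal: 0.149721 + 0.0183523 = 0.168073
Responsibility of Population B: 0.0183523 / 0.168073 ≈ 0.109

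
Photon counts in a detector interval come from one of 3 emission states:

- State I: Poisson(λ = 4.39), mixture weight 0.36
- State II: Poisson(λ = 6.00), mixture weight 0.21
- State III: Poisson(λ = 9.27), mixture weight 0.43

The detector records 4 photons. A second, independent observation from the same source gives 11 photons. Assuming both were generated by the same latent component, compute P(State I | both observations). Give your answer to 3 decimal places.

0.116

Posterior ∝ prior × likelihood, so P(k | x) ∝ π_k f_k(x); normalise over all components.
Since both observations come from the same component, the likelihood for component k is f_k(x₁)·f_k(x₂).
  L_I = [e^(−4.39)·4.39^4/4! = 0.191908] × [0.00362578] = 0.000695817
  L_II = [e^(−6.00)·6.00^4/4! = 0.133853] × [0.022529] = 0.00301556
  L_III = [e^(−9.27)·9.27^4/4! = 0.0289866] × [0.102521] = 0.00297173
Weight by the priors:
  π_I·L_I = 0.36 × 0.000695817 = 0.000250494
  π_II·L_II = 0.21 × 0.00301556 = 0.000633268
  π_III·L_III = 0.43 × 0.00297173 = 0.00127784
Marginal: 0.000250494 + 0.000633268 + 0.00127784 = 0.00216161
P(State I | data) ≈ 0.116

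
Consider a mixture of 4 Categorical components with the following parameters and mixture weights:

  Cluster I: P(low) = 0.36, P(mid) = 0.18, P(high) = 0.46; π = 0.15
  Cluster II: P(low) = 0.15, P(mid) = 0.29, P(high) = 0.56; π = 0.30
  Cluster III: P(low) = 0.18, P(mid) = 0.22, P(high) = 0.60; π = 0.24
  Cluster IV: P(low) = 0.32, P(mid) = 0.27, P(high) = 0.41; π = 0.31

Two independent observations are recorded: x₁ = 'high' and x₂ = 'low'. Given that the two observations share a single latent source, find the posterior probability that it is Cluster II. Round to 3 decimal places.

0.216

Posterior ∝ prior × likelihood, so P(k | x) ∝ P(Z=k) f_k(x); normalise over all components.
Since both observations come from the same component, the likelihood for component k is f_k(x₁)·f_k(x₂).
  f_I = [0.46] × [0.36] = 0.1656
  f_II = [0.56] × [0.15] = 0.084
  f_III = [0.6] × [0.18] = 0.108
  f_IV = [0.41] × [0.32] = 0.1312
Weight by the priors:
  P(Z=I)·f_I = 0.15 × 0.1656 = 0.02484
  P(Z=II)·f_II = 0.30 × 0.084 = 0.0252
  P(Z=III)·f_III = 0.24 × 0.108 = 0.02592
  P(Z=IV)·f_IV = 0.31 × 0.1312 = 0.040672
Normaliser: 0.02484 + 0.0252 + 0.02592 + 0.040672 = 0.116632
P(Cluster II | x) ≈ 0.216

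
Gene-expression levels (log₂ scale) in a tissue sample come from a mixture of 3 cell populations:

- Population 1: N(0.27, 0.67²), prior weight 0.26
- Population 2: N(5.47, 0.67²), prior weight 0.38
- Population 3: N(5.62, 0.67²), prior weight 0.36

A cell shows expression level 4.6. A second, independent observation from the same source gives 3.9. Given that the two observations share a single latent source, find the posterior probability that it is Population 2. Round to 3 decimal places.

0.715

The responsibility of component k is π_k f_k(x) divided by Σ_j π_j f_j(x).
Since both observations come from the same component, the likelihood for component k is f_k(x₁)·f_k(x₂).
  f_1 = [(1/(0.67·√(2π)))·exp(−(4.6−0.27)²/(2·0.67²)) = 0.595436·exp(-20.88316) = 5.07452e-10] × [2.51622e-07] = 1.27686e-16
  f_2 = [(1/(0.67·√(2π)))·exp(−(4.6−5.47)²/(2·0.67²)) = 0.595436·exp(-0.84306) = 0.25627] × [0.0382371] = 0.00979903
  f_3 = [(1/(0.67·√(2π)))·exp(−(4.6−5.62)²/(2·0.67²)) = 0.595436·exp(-1.15883) = 0.186879] × [0.022068] = 0.00412405
Prior × likelihood for each component:
  π_1·f_1 = 0.26 × 1.27686e-16 = 3.31984e-17
  π_2·f_2 = 0.38 × 0.00979903 = 0.00372363
  π_3·f_3 = 0.36 × 0.00412405 = 0.00148466
Normaliser: 3.31984e-17 + 0.00372363 + 0.00148466 = 0.00520829
P(Population 2 | x) = 0.00372363 / 0.00520829 ≈ 0.715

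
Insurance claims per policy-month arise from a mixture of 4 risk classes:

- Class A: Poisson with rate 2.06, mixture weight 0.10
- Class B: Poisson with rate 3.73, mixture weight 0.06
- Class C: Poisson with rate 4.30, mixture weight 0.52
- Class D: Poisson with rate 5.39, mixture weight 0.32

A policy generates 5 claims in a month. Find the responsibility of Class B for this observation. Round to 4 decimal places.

0.0561

Apply Bayes' rule: the posterior for each component is proportional to its prior times its likelihood at x.
Poisson probabilities:
  f_A = 0.0394011
  f_B = 0.144359
  f_C = 0.166224
  f_D = 0.172948
Prior × likelihood for each component:
  w_A·f_A = 0.10 × 0.0394011 = 0.00394011
  w_B·f_B = 0.06 × 0.144359 = 0.00866155
  w_C·f_C = 0.52 × 0.166224 = 0.0864367
  w_D·f_D = 0.32 × 0.172948 = 0.0553433
Marginal: 0.00394011 + 0.00866155 + 0.0864367 + 0.0553433 = 0.154382
Responsibility of Class B: 0.00866155 / 0.154382 ≈ 0.0561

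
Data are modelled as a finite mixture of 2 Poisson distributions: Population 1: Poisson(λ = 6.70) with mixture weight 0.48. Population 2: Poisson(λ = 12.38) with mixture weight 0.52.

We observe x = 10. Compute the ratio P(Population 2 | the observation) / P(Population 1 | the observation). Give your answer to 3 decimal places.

Only the two components matter; the odds are (w_i f_i(x)) / (w_j f_j(x)).
Component likelihoods at x = 10:
  f_1 = e^(−6.70)·6.70^10/10! = 0.0618318
  f_2 = e^(−12.38)·12.38^10/10! = 0.0979214
0.0509191 / 0.0296793 ≈ 1.716

1.716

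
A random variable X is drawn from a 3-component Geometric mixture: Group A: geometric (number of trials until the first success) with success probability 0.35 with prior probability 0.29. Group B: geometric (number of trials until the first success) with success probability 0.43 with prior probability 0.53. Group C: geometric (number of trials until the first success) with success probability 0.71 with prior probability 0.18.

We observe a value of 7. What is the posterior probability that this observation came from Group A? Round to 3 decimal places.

0.492

By Bayes' theorem, P(k | x) = π_k f_k(x) / Σ_j π_j f_j(x).
Evaluate each component's likelihood at the observed value:
  f_A = 0.35·(1−0.35)^6 = 0.35·0.0754189 = 0.0263966
  f_B = 0.43·(1−0.43)^6 = 0.43·0.0342964 = 0.0147475
  f_C = 0.71·(1−0.71)^6 = 0.71·0.000594823 = 0.000422325
Multiply by the mixture weights:
  π_A·f_A = 0.29 × 0.0263966 = 0.00765502
  π_B·f_B = 0.53 × 0.0147475 = 0.00781616
  π_C·f_C = 0.18 × 0.000422325 = 7.60184e-05
Normaliser: 0.00765502 + 0.00781616 + 7.60184e-05 = 0.0155472
Responsibility of Group A: 0.00765502 / 0.0155472 ≈ 0.492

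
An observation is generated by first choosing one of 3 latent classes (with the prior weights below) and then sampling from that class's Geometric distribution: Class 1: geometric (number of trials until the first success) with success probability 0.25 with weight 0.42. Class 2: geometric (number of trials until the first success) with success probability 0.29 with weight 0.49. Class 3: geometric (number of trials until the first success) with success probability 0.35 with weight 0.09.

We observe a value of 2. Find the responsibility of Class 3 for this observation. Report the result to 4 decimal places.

P(component k | x) = π_k·f_k(x) / marginal(x), where marginal(x) = Σ_j π_j·f_j(x).
Evaluate each component's likelihood at the observed value:
  f_1 = 0.25·(1−0.25)^1 = 0.25·0.75 = 0.1875
  f_2 = 0.29·(1−0.29)^1 = 0.29·0.71 = 0.2059
  f_3 = 0.35·(1−0.35)^1 = 0.35·0.65 = 0.2275
Multiply by the mixture weights:
  π_1·f_1 = 0.42 × 0.1875 = 0.07875
  π_2·f_2 = 0.49 × 0.2059 = 0.100891
  π_3·f_3 = 0.09 × 0.2275 = 0.020475
Denominator: 0.07875 + 0.100891 + 0.020475 = 0.200116
P(Class 3 | the observation) = 0.020475 / 0.200116 ≈ 0.1023

0.1023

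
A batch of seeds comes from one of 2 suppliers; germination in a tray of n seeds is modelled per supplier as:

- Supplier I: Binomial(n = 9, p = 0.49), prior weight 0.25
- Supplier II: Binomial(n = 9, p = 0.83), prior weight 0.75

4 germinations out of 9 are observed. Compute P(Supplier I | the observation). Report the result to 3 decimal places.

0.908

Apply Bayes' rule: the posterior for each component is proportional to its prior times its likelihood at x.
Evaluate each component's likelihood at the observed value:
  p_I = C(9,4)·0.49^4·0.51^5 = 126·0.057648·0.0345025 = 0.250614
  p_II = C(9,4)·0.83^4·0.17^5 = 126·0.474583·0.000141986 = 0.00849039
Multiply by the mixture weights:
  P(Z=I)·p_I = 0.25 × 0.250614 = 0.0626536
  P(Z=II)·p_II = 0.75 × 0.00849039 = 0.00636779
Denominator: 0.0626536 + 0.00636779 = 0.0690214
So the posterior for Supplier I is 0.0626536 / 0.0690214 ≈ 0.908.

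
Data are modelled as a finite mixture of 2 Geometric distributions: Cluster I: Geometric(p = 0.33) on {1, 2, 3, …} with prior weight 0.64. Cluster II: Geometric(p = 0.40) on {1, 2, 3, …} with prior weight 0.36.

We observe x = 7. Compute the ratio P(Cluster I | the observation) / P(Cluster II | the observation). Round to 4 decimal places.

Only the two components matter; the odds are (w_i f_i(x)) / (w_j f_j(x)).
Evaluate each component's likelihood at the observed value:
  p_I = 0.33·(1−0.33)^6 = 0.33·0.0904584 = 0.0298513
  p_II = 0.40·(1−0.40)^6 = 0.40·0.046656 = 0.0186624
Posterior odds = (w_I·p_I) / (w_II·p_II) = (0.64·0.0298513) / (0.36·0.0186624) = 0.0191048 / 0.00671846 ≈ 2.8436

2.8436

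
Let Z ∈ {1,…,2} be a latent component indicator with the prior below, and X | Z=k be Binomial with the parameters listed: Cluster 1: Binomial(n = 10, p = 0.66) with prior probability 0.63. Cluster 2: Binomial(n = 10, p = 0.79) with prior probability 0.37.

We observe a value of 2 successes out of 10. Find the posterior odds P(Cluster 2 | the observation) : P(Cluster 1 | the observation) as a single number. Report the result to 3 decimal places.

0.018

Posterior odds = (π_i f_i(x)) / (π_j f_j(x)); the normalising sum cancels.
Evaluate each component's likelihood at the observed value:
  L_1 = C(10,2)·0.66^2·0.34^8 = 45·0.4356·0.000178579 = 0.00350051
  L_2 = C(10,2)·0.79^2·0.21^8 = 45·0.6241·3.78229e-06 = 0.000106224
Posterior odds = (π_2·L_2) / (π_1·L_1) = (0.37·0.000106224) / (0.63·0.00350051) = 3.93027e-05 / 0.00220532 ≈ 0.018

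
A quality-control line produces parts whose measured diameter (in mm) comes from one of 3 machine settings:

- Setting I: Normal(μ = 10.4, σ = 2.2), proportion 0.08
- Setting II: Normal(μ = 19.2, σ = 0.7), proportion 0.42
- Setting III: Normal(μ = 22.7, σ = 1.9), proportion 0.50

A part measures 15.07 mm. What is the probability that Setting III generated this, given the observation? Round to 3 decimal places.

Posterior ∝ prior × likelihood, so P(k | x) ∝ P(Z=k) f_k(x); normalise over all components.
Component likelihoods at x = 15.07 mm:
  L_I = 0.0190558
  L_II = 1.57368e-08
  L_III = 6.61176e-05
Unnormalised posteriors:
  P(Z=I)·L_I = 0.08 × 0.0190558 = 0.00152447
  P(Z=II)·L_II = 0.42 × 1.57368e-08 = 6.60946e-09
  P(Z=III)·L_III = 0.50 × 6.61176e-05 = 3.30588e-05
Marginal: 0.00152447 + 6.60946e-09 + 3.30588e-05 = 0.00155753
So the posterior for Setting III is 3.30588e-05 / 0.00155753 ≈ 0.021.

0.021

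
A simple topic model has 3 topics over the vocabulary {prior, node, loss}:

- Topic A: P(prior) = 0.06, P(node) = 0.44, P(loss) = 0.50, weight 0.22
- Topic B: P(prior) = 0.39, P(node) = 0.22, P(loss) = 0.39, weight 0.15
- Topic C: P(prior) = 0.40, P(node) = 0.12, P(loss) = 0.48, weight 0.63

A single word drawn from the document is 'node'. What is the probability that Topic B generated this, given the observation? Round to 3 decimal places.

0.161

The responsibility of component k is P(Z=k) f_k(x) divided by Σ_j P(Z=j) f_j(x).
Component likelihoods at x = 'node':
  p_A = P(node | comp) = 0.44
  p_B = P(node | comp) = 0.22
  p_C = P(node | comp) = 0.12
Prior × likelihood for each component:
  P(Z=A)·p_A = 0.22 × 0.44 = 0.0968
  P(Z=B)·p_B = 0.15 × 0.22 = 0.033
  P(Z=C)·p_C = 0.63 × 0.12 = 0.0756
Denominator: 0.0968 + 0.033 + 0.0756 = 0.2054
P(Topic B | data) ≈ 0.161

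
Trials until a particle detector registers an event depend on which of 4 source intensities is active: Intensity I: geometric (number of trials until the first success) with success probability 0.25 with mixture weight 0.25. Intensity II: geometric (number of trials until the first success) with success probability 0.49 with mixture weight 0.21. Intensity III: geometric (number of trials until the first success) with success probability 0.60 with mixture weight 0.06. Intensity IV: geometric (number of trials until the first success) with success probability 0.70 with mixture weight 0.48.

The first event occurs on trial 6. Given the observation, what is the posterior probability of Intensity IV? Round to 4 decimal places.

By Bayes' theorem, P(k | x) = w_k f_k(x) / Σ_j w_j f_j(x).
Evaluate each component's likelihood at the observed value:
  f_I = 0.0593262
  f_II = 0.0169062
  f_III = 0.006144
  f_IV = 0.001701
Multiply by the mixture weights:
  w_I·f_I = 0.25 × 0.0593262 = 0.0148315
  w_II·f_II = 0.21 × 0.0169062 = 0.00355031
  w_III·f_III = 0.06 × 0.006144 = 0.00036864
  w_IV·f_IV = 0.48 × 0.001701 = 0.00081648
Evidence: 0.0148315 + 0.00355031 + 0.00036864 + 0.00081648 = 0.019567
P(Intensity IV | 6) = 0.00081648 / 0.019567 ≈ 0.0417

0.0417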